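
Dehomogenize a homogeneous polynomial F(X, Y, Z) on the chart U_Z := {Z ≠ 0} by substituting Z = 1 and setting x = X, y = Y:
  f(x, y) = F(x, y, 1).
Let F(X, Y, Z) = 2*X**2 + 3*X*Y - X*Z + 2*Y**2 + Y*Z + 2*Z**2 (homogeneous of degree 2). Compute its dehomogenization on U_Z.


f(x, y) = 2*x**2 + 3*x*y - x + 2*y**2 + y + 2

On U_Z we set Z = 1. Each monomial c·X^i·Y^j·Z^k in F becomes c·x^i·y^j·1^k = c·x^i·y^j.
Substituting Z = 1: F(X, Y, 1) = 2*x**2 + 3*x*y - x + 2*y**2 + y + 2.
Note: deg(f) ≤ deg(F) = 2; strict inequality happens when F is divisible by Z (lost terms).


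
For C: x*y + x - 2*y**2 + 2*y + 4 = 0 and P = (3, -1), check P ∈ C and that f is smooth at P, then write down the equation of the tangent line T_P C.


Tangent line at P: 9*y + 9 = 0.

Step 1: f(3, -1) = 0, so P lies on C.
Step 2: partial derivatives
  f_x(x, y) = y + 1, f_y(x, y) = x - 4*y + 2.
  f_x(P) = 0, f_y(P) = 9 (gradient nonzero, so P is smooth).
Step 3: tangent line at P: 0·(x − 3) + 9·(y − -1) = 0.
Expanding: 9*y + 9 = 0.


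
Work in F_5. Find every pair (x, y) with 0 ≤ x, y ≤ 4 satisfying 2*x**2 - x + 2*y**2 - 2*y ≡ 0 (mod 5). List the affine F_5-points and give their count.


Affine F_5-points: {(0, 0), (0, 1), (1, 2), (1, 4), (2, 2), (2, 4), (3, 0), (3, 1), (4, 3)}; count = 9.

For each of the 25 pairs (x, y) ∈ F_5², evaluate f(x, y) mod 5. Record the zeros.
  x = 0: [0↦0, 1↦0, 2↦4, 3↦2, 4↦4]  zeros at y ∈ {0, 1}
  x = 1: [0↦1, 1↦1, 2↦0, 3↦3, 4↦0]  zeros at y ∈ {2, 4}
  x = 2: [0↦1, 1↦1, 2↦0, 3↦3, 4↦0]  zeros at y ∈ {2, 4}
  x = 3: [0↦0, 1↦0, 2↦4, 3↦2, 4↦4]  zeros at y ∈ {0, 1}
  x = 4: [0↦3, 1↦3, 2↦2, 3↦0, 4↦2]  zeros at y ∈ {3}
Collecting zeros: affine points = {(0, 0), (0, 1), (1, 2), (1, 4), (2, 2), (2, 4), (3, 0), (3, 1), (4, 3)}.
Total count |C(F_5)_aff| = 9.


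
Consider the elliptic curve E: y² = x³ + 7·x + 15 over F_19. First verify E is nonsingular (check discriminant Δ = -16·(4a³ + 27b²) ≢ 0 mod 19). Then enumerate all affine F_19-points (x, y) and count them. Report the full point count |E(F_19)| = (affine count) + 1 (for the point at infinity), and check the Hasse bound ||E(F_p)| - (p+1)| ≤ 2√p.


Affine points = {(1, 2), (1, 17), (3, 5), (3, 14), (5, 2), (5, 17), (6, 8), (6, 11), (9, 3), (9, 16), (11, 6), (11, 13), (13, 2), (13, 17), (14, 8), (14, 11), (16, 9), (16, 10), (18, 8), (18, 11)}; affine count = 20; |E(F_19)| = 21.

Discriminant check: Δ ∝ 4a³ + 27b² = 4·7³ + 27·15² = 4·343 + 27·225 ≡ 18 (mod 19). Nonzero ⇒ E is nonsingular.
For each x ∈ F_19, compute rhs = x³ + 7·x + 15 mod 19, then count y ∈ F_19 with y² ≡ rhs.
  x = 0: rhs = 15, matching y values: none (0 points).
  x = 1: rhs = 4, matching y values: 2, 17 (2 points).
  x = 2: rhs = 18, matching y values: none (0 points).
  x = 3: rhs = 6, matching y values: 5, 14 (2 points).
  x = 4: rhs = 12, matching y values: none (0 points).
  x = 5: rhs = 4, matching y values: 2, 17 (2 points).
  x = 6: rhs = 7, matching y values: 8, 11 (2 points).
  x = 7: rhs = 8, matching y values: none (0 points).
  x = 8: rhs = 13, matching y values: none (0 points).
  x = 9: rhs = 9, matching y values: 3, 16 (2 points).
  x = 10: rhs = 2, matching y values: none (0 points).
  x = 11: rhs = 17, matching y values: 6, 13 (2 points).
  x = 12: rhs = 3, matching y values: none (0 points).
  x = 13: rhs = 4, matching y values: 2, 17 (2 points).
  x = 14: rhs = 7, matching y values: 8, 11 (2 points).
  x = 15: rhs = 18, matching y values: none (0 points).
  x = 16: rhs = 5, matching y values: 9, 10 (2 points).
  x = 17: rhs = 12, matching y values: none (0 points).
  x = 18: rhs = 7, matching y values: 8, 11 (2 points).
Total affine count: 20.
Full point count |E(F_19)| = 20 + 1 = 21.
Hasse bound: |21 − (19+1)| = |1| = 1 ≤ 2√19 ≈ 8.7178 ✓.


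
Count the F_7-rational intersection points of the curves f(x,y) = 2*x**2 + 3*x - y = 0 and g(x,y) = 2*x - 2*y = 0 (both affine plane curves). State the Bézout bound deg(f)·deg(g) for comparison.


Common zeros: {(0, 0), (6, 6)}; count = 2; Bézout bound = 2.

deg(f) = 2, deg(g) = 1, so Bézout bound = 2.
Scan x ∈ F_7. For each x, list the y ∈ F_7 with f(x, y) ≡ 0 and those with g(x, y) ≡ 0 (mod 7); the common zeros in that column are the intersection.
  x = 0: f ≡ 0 at y ∈ {0}; g ≡ 0 at y ∈ {0}; common: {0}.
  x = 1: f ≡ 0 at y ∈ {5}; g ≡ 0 at y ∈ {1}; common: ∅.
  x = 2: f ≡ 0 at y ∈ {0}; g ≡ 0 at y ∈ {2}; common: ∅.
  x = 3: f ≡ 0 at y ∈ {6}; g ≡ 0 at y ∈ {3}; common: ∅.
  x = 4: f ≡ 0 at y ∈ {2}; g ≡ 0 at y ∈ {4}; common: ∅.
  x = 5: f ≡ 0 at y ∈ {2}; g ≡ 0 at y ∈ {5}; common: ∅.
  x = 6: f ≡ 0 at y ∈ {6}; g ≡ 0 at y ∈ {6}; common: {6}.
Collecting: common zeros = {(0, 0), (6, 6)}, so the count is 2.
Comparison with the Bézout bound: 2 ≤ 2 = deg(f)·deg(g), as expected for curves with no common component (the bound is attained).


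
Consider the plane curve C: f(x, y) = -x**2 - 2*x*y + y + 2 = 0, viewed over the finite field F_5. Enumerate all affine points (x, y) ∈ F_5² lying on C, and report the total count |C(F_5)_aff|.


Affine F_5-points: {(0, 3), (1, 1), (2, 1), (4, 3)}; count = 4.

For each of the 25 pairs (x, y) ∈ F_5², evaluate f(x, y) mod 5. Record the zeros.
  x = 0: [0↦2, 1↦3, 2↦4, 3↦0, 4↦1]  zeros at y ∈ {3}
  x = 1: [0↦1, 1↦0, 2↦4, 3↦3, 4↦2]  zeros at y ∈ {1}
  x = 2: [0↦3, 1↦0, 2↦2, 3↦4, 4↦1]  zeros at y ∈ {1}
  x = 3: [0↦3, 1↦3, 2↦3, 3↦3, 4↦3]  zeros at y ∈ ∅
  x = 4: [0↦1, 1↦4, 2↦2, 3↦0, 4↦3]  zeros at y ∈ {3}
Collecting zeros: affine points = {(0, 3), (1, 1), (2, 1), (4, 3)}.
Total count |C(F_5)_aff| = 4.


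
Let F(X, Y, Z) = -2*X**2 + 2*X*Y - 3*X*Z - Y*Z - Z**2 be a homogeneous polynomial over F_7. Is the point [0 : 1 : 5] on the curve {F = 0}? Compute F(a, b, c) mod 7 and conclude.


F(0,1,5) ≡ 5 (mod 7); P is NOT on the curve.

Evaluate F(0, 1, 5) term-by-term (mod 7).
  -2*X**2 ↦ -2·0·1·1 = 0
  2*X*Y ↦ 2·0·1·1 = 0
  -3*X*Z ↦ -3·0·1·5 = 0
  -Y*Z ↦ -1·1·1·5 = -5
  -Z**2 ↦ -1·1·1·25 = -25
Sum: F(0, 1, 5) = (0) + (0) + (0) + (-5) + (-25) = -30.
Reducing mod 7: -30 ≡ 5 (mod 7).
Since F(a, b, c) ≡ 5 ≠ 0 (mod 7), P does NOT lie on the curve.


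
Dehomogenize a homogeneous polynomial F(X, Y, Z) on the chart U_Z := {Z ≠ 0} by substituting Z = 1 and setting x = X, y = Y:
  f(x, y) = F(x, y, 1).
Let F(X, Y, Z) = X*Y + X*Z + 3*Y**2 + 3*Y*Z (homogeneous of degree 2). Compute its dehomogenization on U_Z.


f(x, y) = x*y + x + 3*y**2 + 3*y

On U_Z we set Z = 1. Each monomial c·X^i·Y^j·Z^k in F becomes c·x^i·y^j·1^k = c·x^i·y^j.
Substituting Z = 1: F(X, Y, 1) = x*y + x + 3*y**2 + 3*y.
Note: deg(f) ≤ deg(F) = 2; strict inequality happens when F is divisible by Z (lost terms).


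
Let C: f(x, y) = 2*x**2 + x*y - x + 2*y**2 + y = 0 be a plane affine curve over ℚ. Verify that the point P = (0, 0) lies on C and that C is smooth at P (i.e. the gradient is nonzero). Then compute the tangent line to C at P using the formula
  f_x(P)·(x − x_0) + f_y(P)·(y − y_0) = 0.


Tangent line at P: -x + y = 0.

Step 1: f(0, 0) = 0, so P lies on C.
Step 2: partial derivatives
  f_x(x, y) = 4*x + y - 1, f_y(x, y) = x + 4*y + 1.
  f_x(P) = -1, f_y(P) = 1 (gradient nonzero, so P is smooth).
Step 3: tangent line at P: -1·(x − 0) + 1·(y − 0) = 0.
Expanding: -x + y = 0.


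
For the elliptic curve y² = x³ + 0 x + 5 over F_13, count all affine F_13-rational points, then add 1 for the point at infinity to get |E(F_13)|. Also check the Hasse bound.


Affine points = {(2, 0), (4, 2), (4, 11), (5, 0), (6, 0), (7, 6), (7, 7), (8, 6), (8, 7), (10, 2), (10, 11), (11, 6), (11, 7), (12, 2), (12, 11)}; affine count = 15; |E(F_13)| = 16.

Discriminant check: Δ ∝ 4a³ + 27b² = 4·0³ + 27·5² = 4·0 + 27·25 ≡ 12 (mod 13). Nonzero ⇒ E is nonsingular.
For each x ∈ F_13, compute rhs = x³ + 0·x + 5 mod 13, then count y ∈ F_13 with y² ≡ rhs.
  x = 0: rhs = 5, matching y values: none (0 points).
  x = 1: rhs = 6, matching y values: none (0 points).
  x = 2: rhs = 0, matching y values: 0 (1 points).
  x = 3: rhs = 6, matching y values: none (0 points).
  x = 4: rhs = 4, matching y values: 2, 11 (2 points).
  x = 5: rhs = 0, matching y values: 0 (1 points).
  x = 6: rhs = 0, matching y values: 0 (1 points).
  x = 7: rhs = 10, matching y values: 6, 7 (2 points).
  x = 8: rhs = 10, matching y values: 6, 7 (2 points).
  x = 9: rhs = 6, matching y values: none (0 points).
  x = 10: rhs = 4, matching y values: 2, 11 (2 points).
  x = 11: rhs = 10, matching y values: 6, 7 (2 points).
  x = 12: rhs = 4, matching y values: 2, 11 (2 points).
Total affine count: 15.
Full point count |E(F_13)| = 15 + 1 = 16.
Hasse bound: |16 − (13+1)| = |2| = 2 ≤ 2√13 ≈ 7.2111 ✓.


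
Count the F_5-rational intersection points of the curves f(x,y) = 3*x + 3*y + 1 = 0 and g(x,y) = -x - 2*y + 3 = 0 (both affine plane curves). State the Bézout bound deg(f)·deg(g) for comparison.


Common zeros: {(3, 0)}; count = 1; Bézout bound = 1.

deg(f) = 1, deg(g) = 1, so Bézout bound = 1.
Scan x ∈ F_5. For each x, list the y ∈ F_5 with f(x, y) ≡ 0 and those with g(x, y) ≡ 0 (mod 5); the common zeros in that column are the intersection.
  x = 0: f ≡ 0 at y ∈ {3}; g ≡ 0 at y ∈ {4}; common: ∅.
  x = 1: f ≡ 0 at y ∈ {2}; g ≡ 0 at y ∈ {1}; common: ∅.
  x = 2: f ≡ 0 at y ∈ {1}; g ≡ 0 at y ∈ {3}; common: ∅.
  x = 3: f ≡ 0 at y ∈ {0}; g ≡ 0 at y ∈ {0}; common: {0}.
  x = 4: f ≡ 0 at y ∈ {4}; g ≡ 0 at y ∈ {2}; common: ∅.
Collecting: common zeros = {(3, 0)}, so the count is 1.
Comparison with the Bézout bound: 1 ≤ 1 = deg(f)·deg(g), as expected for curves with no common component (the bound is attained).


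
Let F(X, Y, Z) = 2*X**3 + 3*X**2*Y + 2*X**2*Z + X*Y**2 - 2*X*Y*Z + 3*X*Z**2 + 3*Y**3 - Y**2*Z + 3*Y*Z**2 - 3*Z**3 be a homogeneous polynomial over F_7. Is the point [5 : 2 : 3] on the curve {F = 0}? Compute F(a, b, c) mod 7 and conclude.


F(5,2,3) ≡ 0 (mod 7); P is on the curve.

Evaluate F(5, 2, 3) term-by-term (mod 7).
  2*X**3 ↦ 2·125·1·1 = 250
  3*X**2*Y ↦ 3·25·2·1 = 150
  2*X**2*Z ↦ 2·25·1·3 = 150
  X*Y**2 ↦ 1·5·4·1 = 20
  -2*X*Y*Z ↦ -2·5·2·3 = -60
  3*X*Z**2 ↦ 3·5·1·9 = 135
  3*Y**3 ↦ 3·1·8·1 = 24
  -Y**2*Z ↦ -1·1·4·3 = -12
  3*Y*Z**2 ↦ 3·1·2·9 = 54
  -3*Z**3 ↦ -3·1·1·27 = -81
Sum: F(5, 2, 3) = (250) + (150) + (150) + (20) + (-60) + (135) + (24) + (-12) + (54) + (-81) = 630.
Reducing mod 7: 630 ≡ 0 (mod 7).
Since F(a, b, c) ≡ 0 (mod 7), P lies on the curve.


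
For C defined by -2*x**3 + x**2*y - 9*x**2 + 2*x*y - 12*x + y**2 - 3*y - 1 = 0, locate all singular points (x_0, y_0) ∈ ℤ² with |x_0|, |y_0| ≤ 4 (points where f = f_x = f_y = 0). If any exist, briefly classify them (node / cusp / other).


Singular points: {(-1, 2)}; classification: node.

Compute partial derivatives:
  f_x = -6*x**2 + 2*x*y - 18*x + 2*y - 12.
  f_y = x**2 + 2*x + 2*y - 3.
Scan x_0 ∈ {−4, ..., 4}. For each x_0, f_y(x_0, y) is a polynomial in y; find its integer roots y ∈ {−4, ..., 4}, then test f_x and f at those candidates.
  x = -4: f_y(-4, y) = 2*y + 5; no integer root y with |y| ≤ 4.
  x = -3: f_y(-3, y) = 2*y; vanishes at y ∈ {0}. (-3, 0): f_x = -12 ≠ 0.
  x = -2: f_y(-2, y) = 2*y - 3; no integer root y with |y| ≤ 4.
  x = -1: f_y(-1, y) = 2*y - 4; vanishes at y ∈ {2}. (-1, 2): f_x = 0, f = 0 — SINGULAR.
  x = 0: f_y(0, y) = 2*y - 3; no integer root y with |y| ≤ 4.
  x = 1: f_y(1, y) = 2*y; vanishes at y ∈ {0}. (1, 0): f_x = -36 ≠ 0.
  x = 2: f_y(2, y) = 2*y + 5; no integer root y with |y| ≤ 4.
  x = 3: f_y(3, y) = 2*y + 12; no integer root y with |y| ≤ 4.
  x = 4: f_y(4, y) = 2*y + 21; no integer root y with |y| ≤ 4.
Only singular point on the grid: (-1, 2).
Classify: substitute x = -1 + u, y = 2 + v and expand: f = -2*u**3 + u**2*v - u**2 + v**2.
No constant or linear terms (consistent with a singular point). Quadratic part: -u**2 + v**2. Cubic part: -2*u**3 + u**2*v.
The quadratic part v**2 - u**2 = (v − u)(v + u) splits into two distinct linear factors, so there are two distinct tangent lines y − 2 = ±(x − -1) — this is a node (ordinary double point).
Classification: node.


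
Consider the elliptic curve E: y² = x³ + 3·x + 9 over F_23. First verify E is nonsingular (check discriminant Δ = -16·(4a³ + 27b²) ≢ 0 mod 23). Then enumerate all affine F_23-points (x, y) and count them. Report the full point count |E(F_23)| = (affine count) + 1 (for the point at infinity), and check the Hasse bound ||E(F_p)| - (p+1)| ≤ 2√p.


Affine points = {(0, 3), (0, 20), (1, 6), (1, 17), (2, 0), (4, 4), (4, 19), (6, 6), (6, 17), (8, 4), (8, 19), (9, 11), (9, 12), (10, 2), (10, 21), (11, 4), (11, 19), (12, 5), (12, 18), (14, 9), (14, 14), (15, 5), (15, 18), (16, 6), (16, 17), (19, 5), (19, 18), (21, 8), (21, 15)}; affine count = 29; |E(F_23)| = 30.

Discriminant check: Δ ∝ 4a³ + 27b² = 4·3³ + 27·9² = 4·27 + 27·81 ≡ 18 (mod 23). Nonzero ⇒ E is nonsingular.
For each x ∈ F_23, compute rhs = x³ + 3·x + 9 mod 23, then count y ∈ F_23 with y² ≡ rhs.
  x = 0: rhs = 9, matching y values: 3, 20 (2 points).
  x = 1: rhs = 13, matching y values: 6, 17 (2 points).
  x = 2: rhs = 0, matching y values: 0 (1 points).
  x = 3: rhs = 22, matching y values: none (0 points).
  x = 4: rhs = 16, matching y values: 4, 19 (2 points).
  x = 5: rhs = 11, matching y values: none (0 points).
  x = 6: rhs = 13, matching y values: 6, 17 (2 points).
  x = 7: rhs = 5, matching y values: none (0 points).
  x = 8: rhs = 16, matching y values: 4, 19 (2 points).
  x = 9: rhs = 6, matching y values: 11, 12 (2 points).
  x = 10: rhs = 4, matching y values: 2, 21 (2 points).
  x = 11: rhs = 16, matching y values: 4, 19 (2 points).
  x = 12: rhs = 2, matching y values: 5, 18 (2 points).
  x = 13: rhs = 14, matching y values: none (0 points).
  x = 14: rhs = 12, matching y values: 9, 14 (2 points).
  x = 15: rhs = 2, matching y values: 5, 18 (2 points).
  x = 16: rhs = 13, matching y values: 6, 17 (2 points).
  x = 17: rhs = 5, matching y values: none (0 points).
  x = 18: rhs = 7, matching y values: none (0 points).
  x = 19: rhs = 2, matching y values: 5, 18 (2 points).
  x = 20: rhs = 19, matching y values: none (0 points).
  x = 21: rhs = 18, matching y values: 8, 15 (2 points).
  x = 22: rhs = 5, matching y values: none (0 points).
Total affine count: 29.
Full point count |E(F_23)| = 29 + 1 = 30.
Hasse bound: |30 − (23+1)| = |6| = 6 ≤ 2√23 ≈ 9.5917 ✓.


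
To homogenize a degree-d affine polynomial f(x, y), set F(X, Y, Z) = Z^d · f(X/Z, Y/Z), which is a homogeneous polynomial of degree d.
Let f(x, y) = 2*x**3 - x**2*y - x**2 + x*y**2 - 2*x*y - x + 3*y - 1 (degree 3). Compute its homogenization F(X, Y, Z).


F(X, Y, Z) = 2*X**3 - X**2*Y - X**2*Z + X*Y**2 - 2*X*Y*Z - X*Z**2 + 3*Y*Z**2 - Z**3

deg(f) = 3.
Substitute x = X/Z, y = Y/Z into f, then multiply by Z^3.
  monomial 2·x^3·y^0 ↦ 2·X^3·Y^0·Z^0.
  monomial -1·x^2·y^1 ↦ -1·X^2·Y^1·Z^0.
  monomial -1·x^2·y^0 ↦ -1·X^2·Y^0·Z^1.
  monomial 1·x^1·y^2 ↦ 1·X^1·Y^2·Z^0.
  monomial -2·x^1·y^1 ↦ -2·X^1·Y^1·Z^1.
  monomial -1·x^1·y^0 ↦ -1·X^1·Y^0·Z^2.
  monomial 3·x^0·y^1 ↦ 3·X^0·Y^1·Z^2.
  monomial -1·x^0·y^0 ↦ -1·X^0·Y^0·Z^3.
Collecting: F(X, Y, Z) = 2*X**3 - X**2*Y - X**2*Z + X*Y**2 - 2*X*Y*Z - X*Z**2 + 3*Y*Z**2 - Z**3.


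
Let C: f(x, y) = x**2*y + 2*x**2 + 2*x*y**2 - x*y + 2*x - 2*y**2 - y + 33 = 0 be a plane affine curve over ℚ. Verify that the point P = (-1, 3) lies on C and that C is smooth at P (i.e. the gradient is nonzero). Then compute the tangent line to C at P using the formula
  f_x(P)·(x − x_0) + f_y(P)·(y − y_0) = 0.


Tangent line at P: 7*x - 23*y + 76 = 0.

Step 1: f(-1, 3) = 0, so P lies on C.
Step 2: partial derivatives
  f_x(x, y) = 2*x*y + 4*x + 2*y**2 - y + 2, f_y(x, y) = x**2 + 4*x*y - x - 4*y - 1.
  f_x(P) = 7, f_y(P) = -23 (gradient nonzero, so P is smooth).
Step 3: tangent line at P: 7·(x − -1) + -23·(y − 3) = 0.
Expanding: 7*x - 23*y + 76 = 0.


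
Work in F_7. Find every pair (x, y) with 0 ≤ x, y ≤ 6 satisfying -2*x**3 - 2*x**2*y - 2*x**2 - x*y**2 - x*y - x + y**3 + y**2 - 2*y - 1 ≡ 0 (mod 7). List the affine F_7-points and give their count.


Affine F_7-points: {(0, 2), (3, 6), (4, 2), (4, 4), (6, 0), (6, 1), (6, 4)}; count = 7.

For each of the 49 pairs (x, y) ∈ F_7², evaluate f(x, y) mod 7. Record the zeros.
  x = 0: [0↦6, 1↦6, 2↦0, 3↦1, 4↦1, 5↦6, 6↦1]  zeros at y ∈ {2}
  x = 1: [0↦1, 1↦4, 2↦6, 3↦6, 4↦3, 5↦3, 6↦5]  zeros at y ∈ ∅
  x = 2: [0↦1, 1↦3, 2↦2, 3↦4, 4↦1, 5↦6, 6↦4]  zeros at y ∈ ∅
  x = 3: [0↦1, 1↦5, 2↦4, 3↦4, 4↦4, 5↦3, 6↦0]  zeros at y ∈ {6}
  x = 4: [0↦3, 1↦5, 2↦0, 3↦1, 4↦0, 5↦3, 6↦2]  zeros at y ∈ {2, 4}
  x = 5: [0↦2, 1↦5, 2↦6, 3↦4, 4↦5, 5↦1, 6↦5]  zeros at y ∈ ∅
  x = 6: [0↦0, 1↦0, 2↦3, 3↦1, 4↦0, 5↦6, 6↦4]  zeros at y ∈ {0, 1, 4}
Collecting zeros: affine points = {(0, 2), (3, 6), (4, 2), (4, 4), (6, 0), (6, 1), (6, 4)}.
Total count |C(F_7)_aff| = 7.


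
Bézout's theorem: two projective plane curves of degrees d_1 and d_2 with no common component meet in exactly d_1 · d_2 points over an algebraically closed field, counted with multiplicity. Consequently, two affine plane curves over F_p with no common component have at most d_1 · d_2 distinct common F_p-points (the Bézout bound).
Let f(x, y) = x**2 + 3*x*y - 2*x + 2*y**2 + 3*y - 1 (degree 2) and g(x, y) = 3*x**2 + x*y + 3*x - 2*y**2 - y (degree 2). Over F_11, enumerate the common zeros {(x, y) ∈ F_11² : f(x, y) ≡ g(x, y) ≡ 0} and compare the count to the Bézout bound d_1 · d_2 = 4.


Common zeros: ∅; count = 0; Bézout bound = 4.

deg(f) = 2, deg(g) = 2, so Bézout bound = 4.
Scan x ∈ F_11. For each x, list the y ∈ F_11 with f(x, y) ≡ 0 and those with g(x, y) ≡ 0 (mod 11); the common zeros in that column are the intersection.
  x = 0: f ≡ 0 at y ∈ ∅; g ≡ 0 at y ∈ {0, 5}; common: ∅.
  x = 1: f ≡ 0 at y ∈ ∅; g ≡ 0 at y ∈ {5, 6}; common: ∅.
  x = 2: f ≡ 0 at y ∈ {3, 9}; g ≡ 0 at y ∈ ∅; common: ∅.
  x = 3: f ≡ 0 at y ∈ ∅; g ≡ 0 at y ∈ ∅; common: ∅.
  x = 4: f ≡ 0 at y ∈ {4, 5}; g ≡ 0 at y ∈ {8, 10}; common: ∅.
  x = 5: f ≡ 0 at y ∈ {5, 8}; g ≡ 0 at y ∈ ∅; common: ∅.
  x = 6: f ≡ 0 at y ∈ {8, 9}; g ≡ 0 at y ∈ ∅; common: ∅.
  x = 7: f ≡ 0 at y ∈ ∅; g ≡ 0 at y ∈ {6, 8}; common: ∅.
  x = 8: f ≡ 0 at y ∈ {4, 10}; g ≡ 0 at y ∈ ∅; common: ∅.
  x = 9: f ≡ 0 at y ∈ ∅; g ≡ 0 at y ∈ ∅; common: ∅.
  x = 10: f ≡ 0 at y ∈ ∅; g ≡ 0 at y ∈ {0, 10}; common: ∅.
Collecting: common zeros = ∅, so the count is 0.
Comparison with the Bézout bound: 0 ≤ 4 = deg(f)·deg(g), as expected for curves with no common component (the affine F_11-count falls short of the bound because intersections may lie at infinity, over extension fields, or carry multiplicity).


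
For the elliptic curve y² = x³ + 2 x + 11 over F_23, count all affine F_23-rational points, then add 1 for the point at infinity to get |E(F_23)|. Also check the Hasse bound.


Affine points = {(2, 0), (5, 10), (5, 13), (6, 3), (6, 20), (7, 0), (13, 7), (13, 16), (14, 0), (15, 9), (15, 14), (17, 6), (17, 17), (19, 10), (19, 13), (20, 1), (20, 22), (22, 10), (22, 13)}; affine count = 19; |E(F_23)| = 20.

Discriminant check: Δ ∝ 4a³ + 27b² = 4·2³ + 27·11² = 4·8 + 27·121 ≡ 10 (mod 23). Nonzero ⇒ E is nonsingular.
For each x ∈ F_23, compute rhs = x³ + 2·x + 11 mod 23, then count y ∈ F_23 with y² ≡ rhs.
  x = 0: rhs = 11, matching y values: none (0 points).
  x = 1: rhs = 14, matching y values: none (0 points).
  x = 2: rhs = 0, matching y values: 0 (1 points).
  x = 3: rhs = 21, matching y values: none (0 points).
  x = 4: rhs = 14, matching y values: none (0 points).
  x = 5: rhs = 8, matching y values: 10, 13 (2 points).
  x = 6: rhs = 9, matching y values: 3, 20 (2 points).
  x = 7: rhs = 0, matching y values: 0 (1 points).
  x = 8: rhs = 10, matching y values: none (0 points).
  x = 9: rhs = 22, matching y values: none (0 points).
  x = 10: rhs = 19, matching y values: none (0 points).
  x = 11: rhs = 7, matching y values: none (0 points).
  x = 12: rhs = 15, matching y values: none (0 points).
  x = 13: rhs = 3, matching y values: 7, 16 (2 points).
  x = 14: rhs = 0, matching y values: 0 (1 points).
  x = 15: rhs = 12, matching y values: 9, 14 (2 points).
  x = 16: rhs = 22, matching y values: none (0 points).
  x = 17: rhs = 13, matching y values: 6, 17 (2 points).
  x = 18: rhs = 14, matching y values: none (0 points).
  x = 19: rhs = 8, matching y values: 10, 13 (2 points).
  x = 20: rhs = 1, matching y values: 1, 22 (2 points).
  x = 21: rhs = 22, matching y values: none (0 points).
  x = 22: rhs = 8, matching y values: 10, 13 (2 points).
Total affine count: 19.
Full point count |E(F_23)| = 19 + 1 = 20.
Hasse bound: |20 − (23+1)| = |-4| = 4 ≤ 2√23 ≈ 9.5917 ✓.


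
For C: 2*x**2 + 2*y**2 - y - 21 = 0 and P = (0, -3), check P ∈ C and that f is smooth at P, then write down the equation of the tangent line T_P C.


Tangent line at P: -13*y - 39 = 0.

Step 1: f(0, -3) = 0, so P lies on C.
Step 2: partial derivatives
  f_x(x, y) = 4*x, f_y(x, y) = 4*y - 1.
  f_x(P) = 0, f_y(P) = -13 (gradient nonzero, so P is smooth).
Step 3: tangent line at P: 0·(x − 0) + -13·(y − -3) = 0.
Expanding: -13*y - 39 = 0.


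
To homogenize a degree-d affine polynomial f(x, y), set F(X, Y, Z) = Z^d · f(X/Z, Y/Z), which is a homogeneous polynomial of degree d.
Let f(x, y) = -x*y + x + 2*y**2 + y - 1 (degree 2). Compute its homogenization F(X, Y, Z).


F(X, Y, Z) = -X*Y + X*Z + 2*Y**2 + Y*Z - Z**2

deg(f) = 2.
Substitute x = X/Z, y = Y/Z into f, then multiply by Z^2.
  monomial -1·x^1·y^1 ↦ -1·X^1·Y^1·Z^0.
  monomial 1·x^1·y^0 ↦ 1·X^1·Y^0·Z^1.
  monomial 2·x^0·y^2 ↦ 2·X^0·Y^2·Z^0.
  monomial 1·x^0·y^1 ↦ 1·X^0·Y^1·Z^1.
  monomial -1·x^0·y^0 ↦ -1·X^0·Y^0·Z^2.
Collecting: F(X, Y, Z) = -X*Y + X*Z + 2*Y**2 + Y*Z - Z**2.


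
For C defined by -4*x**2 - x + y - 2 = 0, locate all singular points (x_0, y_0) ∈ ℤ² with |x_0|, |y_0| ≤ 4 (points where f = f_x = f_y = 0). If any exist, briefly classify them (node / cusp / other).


No singular points in the scanned grid; C is smooth there.

Compute partial derivatives:
  f_x = -8*x - 1.
  f_y = 1.
f_y = 1 is a nonzero constant, so f_y never vanishes: no point (x, y) can satisfy f = f_x = f_y = 0. In particular no (x, y) ∈ {−4, ..., 4}² is singular; the curve is smooth.


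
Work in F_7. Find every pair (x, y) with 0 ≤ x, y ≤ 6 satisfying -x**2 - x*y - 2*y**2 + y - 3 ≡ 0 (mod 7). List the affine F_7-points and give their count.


Affine F_7-points: {(2, 0), (2, 3), (4, 4), (4, 5), (5, 0), (5, 5), (6, 4)}; count = 7.

For each of the 49 pairs (x, y) ∈ F_7², evaluate f(x, y) mod 7. Record the zeros.
  x = 0: [0↦4, 1↦3, 2↦5, 3↦3, 4↦4, 5↦1, 6↦1]  zeros at y ∈ ∅
  x = 1: [0↦3, 1↦1, 2↦2, 3↦6, 4↦6, 5↦2, 6↦1]  zeros at y ∈ ∅
  x = 2: [0↦0, 1↦4, 2↦4, 3↦0, 4↦6, 5↦1, 6↦6]  zeros at y ∈ {0, 3}
  x = 3: [0↦2, 1↦5, 2↦4, 3↦6, 4↦4, 5↦5, 6↦2]  zeros at y ∈ ∅
  x = 4: [0↦2, 1↦4, 2↦2, 3↦3, 4↦0, 5↦0, 6↦3]  zeros at y ∈ {4, 5}
  x = 5: [0↦0, 1↦1, 2↦5, 3↦5, 4↦1, 5↦0, 6↦2]  zeros at y ∈ {0, 5}
  x = 6: [0↦3, 1↦3, 2↦6, 3↦5, 4↦0, 5↦5, 6↦6]  zeros at y ∈ {4}
Collecting zeros: affine points = {(2, 0), (2, 3), (4, 4), (4, 5), (5, 0), (5, 5), (6, 4)}.
Total count |C(F_7)_aff| = 7.


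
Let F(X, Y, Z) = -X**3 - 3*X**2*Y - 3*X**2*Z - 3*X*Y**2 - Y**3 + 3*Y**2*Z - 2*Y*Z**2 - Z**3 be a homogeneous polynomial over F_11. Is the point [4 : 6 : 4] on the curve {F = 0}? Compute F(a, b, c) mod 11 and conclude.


F(4,6,4) ≡ 7 (mod 11); P is NOT on the curve.

Evaluate F(4, 6, 4) term-by-term (mod 11).
  -X**3 ↦ -1·64·1·1 = -64
  -3*X**2*Y ↦ -3·16·6·1 = -288
  -3*X**2*Z ↦ -3·16·1·4 = -192
  -3*X*Y**2 ↦ -3·4·36·1 = -432
  -Y**3 ↦ -1·1·216·1 = -216
  3*Y**2*Z ↦ 3·1·36·4 = 432
  -2*Y*Z**2 ↦ -2·1·6·16 = -192
  -Z**3 ↦ -1·1·1·64 = -64
Sum: F(4, 6, 4) = (-64) + (-288) + (-192) + (-432) + (-216) + (432) + (-192) + (-64) = -1016.
Reducing mod 11: -1016 ≡ 7 (mod 11).
Since F(a, b, c) ≡ 7 ≠ 0 (mod 11), P does NOT lie on the curve.


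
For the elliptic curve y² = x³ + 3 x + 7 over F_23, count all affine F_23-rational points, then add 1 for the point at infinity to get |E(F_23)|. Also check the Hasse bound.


Affine points = {(5, 3), (5, 20), (7, 7), (7, 16), (9, 2), (9, 21), (10, 5), (10, 18), (12, 0), (13, 9), (13, 14), (15, 0), (17, 7), (17, 16), (19, 0), (21, 4), (21, 19), (22, 7), (22, 16)}; affine count = 19; |E(F_23)| = 20.

Discriminant check: Δ ∝ 4a³ + 27b² = 4·3³ + 27·7² = 4·27 + 27·49 ≡ 5 (mod 23). Nonzero ⇒ E is nonsingular.
For each x ∈ F_23, compute rhs = x³ + 3·x + 7 mod 23, then count y ∈ F_23 with y² ≡ rhs.
  x = 0: rhs = 7, matching y values: none (0 points).
  x = 1: rhs = 11, matching y values: none (0 points).
  x = 2: rhs = 21, matching y values: none (0 points).
  x = 3: rhs = 20, matching y values: none (0 points).
  x = 4: rhs = 14, matching y values: none (0 points).
  x = 5: rhs = 9, matching y values: 3, 20 (2 points).
  x = 6: rhs = 11, matching y values: none (0 points).
  x = 7: rhs = 3, matching y values: 7, 16 (2 points).
  x = 8: rhs = 14, matching y values: none (0 points).
  x = 9: rhs = 4, matching y values: 2, 21 (2 points).
  x = 10: rhs = 2, matching y values: 5, 18 (2 points).
  x = 11: rhs = 14, matching y values: none (0 points).
  x = 12: rhs = 0, matching y values: 0 (1 points).
  x = 13: rhs = 12, matching y values: 9, 14 (2 points).
  x = 14: rhs = 10, matching y values: none (0 points).
  x = 15: rhs = 0, matching y values: 0 (1 points).
  x = 16: rhs = 11, matching y values: none (0 points).
  x = 17: rhs = 3, matching y values: 7, 16 (2 points).
  x = 18: rhs = 5, matching y values: none (0 points).
  x = 19: rhs = 0, matching y values: 0 (1 points).
  x = 20: rhs = 17, matching y values: none (0 points).
  x = 21: rhs = 16, matching y values: 4, 19 (2 points).
  x = 22: rhs = 3, matching y values: 7, 16 (2 points).
Total affine count: 19.
Full point count |E(F_23)| = 19 + 1 = 20.
Hasse bound: |20 − (23+1)| = |-4| = 4 ≤ 2√23 ≈ 9.5917 ✓.


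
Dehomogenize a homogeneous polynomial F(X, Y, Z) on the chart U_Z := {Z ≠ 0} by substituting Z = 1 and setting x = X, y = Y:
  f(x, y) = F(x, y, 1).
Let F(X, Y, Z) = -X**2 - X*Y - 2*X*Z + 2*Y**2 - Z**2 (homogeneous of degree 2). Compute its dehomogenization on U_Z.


f(x, y) = -x**2 - x*y - 2*x + 2*y**2 - 1

On U_Z we set Z = 1. Each monomial c·X^i·Y^j·Z^k in F becomes c·x^i·y^j·1^k = c·x^i·y^j.
Substituting Z = 1: F(X, Y, 1) = -x**2 - x*y - 2*x + 2*y**2 - 1.
Note: deg(f) ≤ deg(F) = 2; strict inequality happens when F is divisible by Z (lost terms).


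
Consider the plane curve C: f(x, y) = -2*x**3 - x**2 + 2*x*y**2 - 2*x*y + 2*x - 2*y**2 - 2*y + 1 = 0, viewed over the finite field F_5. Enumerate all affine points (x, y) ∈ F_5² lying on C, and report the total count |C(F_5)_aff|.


Affine F_5-points: {(1, 0), (2, 0), (2, 3), (3, 1), (4, 0)}; count = 5.

For each of the 25 pairs (x, y) ∈ F_5², evaluate f(x, y) mod 5. Record the zeros.
  x = 0: [0↦1, 1↦2, 2↦4, 3↦2, 4↦1]  zeros at y ∈ ∅
  x = 1: [0↦0, 1↦1, 2↦2, 3↦3, 4↦4]  zeros at y ∈ {0}
  x = 2: [0↦0, 1↦1, 2↦1, 3↦0, 4↦3]  zeros at y ∈ {0, 3}
  x = 3: [0↦4, 1↦0, 2↦4, 3↦1, 4↦1]  zeros at y ∈ {1}
  x = 4: [0↦0, 1↦1, 2↦4, 3↦4, 4↦1]  zeros at y ∈ {0}
Collecting zeros: affine points = {(1, 0), (2, 0), (2, 3), (3, 1), (4, 0)}.
Total count |C(F_5)_aff| = 5.


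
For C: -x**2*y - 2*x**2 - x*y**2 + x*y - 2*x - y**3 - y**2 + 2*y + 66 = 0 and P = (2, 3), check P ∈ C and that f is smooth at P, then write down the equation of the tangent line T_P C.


Tangent line at P: -28*x - 45*y + 191 = 0.

Step 1: f(2, 3) = 0, so P lies on C.
Step 2: partial derivatives
  f_x(x, y) = -2*x*y - 4*x - y**2 + y - 2, f_y(x, y) = -x**2 - 2*x*y + x - 3*y**2 - 2*y + 2.
  f_x(P) = -28, f_y(P) = -45 (gradient nonzero, so P is smooth).
Step 3: tangent line at P: -28·(x − 2) + -45·(y − 3) = 0.
Expanding: -28*x - 45*y + 191 = 0.


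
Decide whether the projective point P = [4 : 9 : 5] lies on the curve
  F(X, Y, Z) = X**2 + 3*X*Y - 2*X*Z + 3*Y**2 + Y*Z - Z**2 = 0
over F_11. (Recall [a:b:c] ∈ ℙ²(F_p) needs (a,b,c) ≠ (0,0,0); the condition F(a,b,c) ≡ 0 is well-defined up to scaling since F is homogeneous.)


F(4,9,5) ≡ 6 (mod 11); P is NOT on the curve.

Evaluate F(4, 9, 5) term-by-term (mod 11).
  X**2 ↦ 1·16·1·1 = 16
  3*X*Y ↦ 3·4·9·1 = 108
  -2*X*Z ↦ -2·4·1·5 = -40
  3*Y**2 ↦ 3·1·81·1 = 243
  Y*Z ↦ 1·1·9·5 = 45
  -Z**2 ↦ -1·1·1·25 = -25
Sum: F(4, 9, 5) = (16) + (108) + (-40) + (243) + (45) + (-25) = 347.
Reducing mod 11: 347 ≡ 6 (mod 11).
Since F(a, b, c) ≡ 6 ≠ 0 (mod 11), P does NOT lie on the curve.


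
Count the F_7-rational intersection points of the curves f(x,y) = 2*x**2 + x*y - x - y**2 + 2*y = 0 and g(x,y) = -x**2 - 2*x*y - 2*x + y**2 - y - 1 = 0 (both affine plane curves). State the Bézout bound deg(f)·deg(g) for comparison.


Common zeros: {(3, 3)}; count = 1; Bézout bound = 4.

deg(f) = 2, deg(g) = 2, so Bézout bound = 4.
Scan x ∈ F_7. For each x, list the y ∈ F_7 with f(x, y) ≡ 0 and those with g(x, y) ≡ 0 (mod 7); the common zeros in that column are the intersection.
  x = 0: f ≡ 0 at y ∈ {0, 2}; g ≡ 0 at y ∈ ∅; common: ∅.
  x = 1: f ≡ 0 at y ∈ ∅; g ≡ 0 at y ∈ {4, 6}; common: ∅.
  x = 2: f ≡ 0 at y ∈ ∅; g ≡ 0 at y ∈ ∅; common: ∅.
  x = 3: f ≡ 0 at y ∈ {2, 3}; g ≡ 0 at y ∈ {3, 4}; common: {3}.
  x = 4: f ≡ 0 at y ∈ {0, 6}; g ≡ 0 at y ∈ ∅; common: ∅.
  x = 5: f ≡ 0 at y ∈ ∅; g ≡ 0 at y ∈ ∅; common: ∅.
  x = 6: f ≡ 0 at y ∈ ∅; g ≡ 0 at y ∈ {0, 6}; common: ∅.
Collecting: common zeros = {(3, 3)}, so the count is 1.
Comparison with the Bézout bound: 1 ≤ 4 = deg(f)·deg(g), as expected for curves with no common component (the affine F_7-count falls short of the bound because intersections may lie at infinity, over extension fields, or carry multiplicity).


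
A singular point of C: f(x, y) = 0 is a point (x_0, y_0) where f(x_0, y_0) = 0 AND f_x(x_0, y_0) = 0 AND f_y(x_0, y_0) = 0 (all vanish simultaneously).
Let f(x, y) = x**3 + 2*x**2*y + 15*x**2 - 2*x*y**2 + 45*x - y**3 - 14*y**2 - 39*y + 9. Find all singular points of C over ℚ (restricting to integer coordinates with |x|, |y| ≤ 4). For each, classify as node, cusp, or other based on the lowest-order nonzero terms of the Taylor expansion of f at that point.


Singular points: {(-3, -3)}; classification: cusp.

Compute partial derivatives:
  f_x = 3*x**2 + 4*x*y + 30*x - 2*y**2 + 45.
  f_y = 2*x**2 - 4*x*y - 3*y**2 - 28*y - 39.
Scan x_0 ∈ {−4, ..., 4}. For each x_0, f_y(x_0, y) is a polynomial in y; find its integer roots y ∈ {−4, ..., 4}, then test f_x and f at those candidates.
  x = -4: f_y(-4, y) = -3*y**2 - 12*y - 7; no integer root y with |y| ≤ 4.
  x = -3: f_y(-3, y) = -3*y**2 - 16*y - 21; vanishes at y ∈ {-3}. (-3, -3): f_x = 0, f = 0 — SINGULAR.
  x = -2: f_y(-2, y) = -3*y**2 - 20*y - 31; no integer root y with |y| ≤ 4.
  x = -1: f_y(-1, y) = -3*y**2 - 24*y - 37; no integer root y with |y| ≤ 4.
  x = 0: f_y(0, y) = -3*y**2 - 28*y - 39; no integer root y with |y| ≤ 4.
  x = 1: f_y(1, y) = -3*y**2 - 32*y - 37; no integer root y with |y| ≤ 4.
  x = 2: f_y(2, y) = -3*y**2 - 36*y - 31; no integer root y with |y| ≤ 4.
  x = 3: f_y(3, y) = -3*y**2 - 40*y - 21; no integer root y with |y| ≤ 4.
  x = 4: f_y(4, y) = -3*y**2 - 44*y - 7; no integer root y with |y| ≤ 4.
Only singular point on the grid: (-3, -3).
Classify: substitute x = -3 + u, y = -3 + v and expand: f = u**3 + 2*u**2*v - 2*u*v**2 - v**3 + v**2.
No constant or linear terms (consistent with a singular point). Quadratic part: v**2. Cubic part: u**3 + 2*u**2*v - 2*u*v**2 - v**3.
The quadratic part v**2 is a perfect square, so there is a single (double) tangent line v = 0, i.e. y = -3. Restricting the cubic part to that line (v = 0) leaves u**3 ≠ 0, so f is not divisible by v and the branch is v² ≈ -u**3 to lowest order — this is a cusp.
Classification: cusp.


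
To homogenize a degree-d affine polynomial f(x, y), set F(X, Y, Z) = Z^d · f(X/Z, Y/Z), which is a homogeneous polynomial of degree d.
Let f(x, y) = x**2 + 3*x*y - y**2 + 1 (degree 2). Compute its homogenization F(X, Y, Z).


F(X, Y, Z) = X**2 + 3*X*Y - Y**2 + Z**2

deg(f) = 2.
Substitute x = X/Z, y = Y/Z into f, then multiply by Z^2.
  monomial 1·x^2·y^0 ↦ 1·X^2·Y^0·Z^0.
  monomial 3·x^1·y^1 ↦ 3·X^1·Y^1·Z^0.
  monomial -1·x^0·y^2 ↦ -1·X^0·Y^2·Z^0.
  monomial 1·x^0·y^0 ↦ 1·X^0·Y^0·Z^2.
Collecting: F(X, Y, Z) = X**2 + 3*X*Y - Y**2 + Z**2.


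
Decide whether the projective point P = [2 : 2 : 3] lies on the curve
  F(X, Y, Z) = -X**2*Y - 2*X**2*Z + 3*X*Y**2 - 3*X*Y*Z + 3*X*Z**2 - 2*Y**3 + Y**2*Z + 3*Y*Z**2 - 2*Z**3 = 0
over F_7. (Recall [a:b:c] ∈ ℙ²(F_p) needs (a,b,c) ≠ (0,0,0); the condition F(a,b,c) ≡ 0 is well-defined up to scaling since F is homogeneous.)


F(2,2,3) ≡ 6 (mod 7); P is NOT on the curve.

Evaluate F(2, 2, 3) term-by-term (mod 7).
  -X**2*Y ↦ -1·4·2·1 = -8
  -2*X**2*Z ↦ -2·4·1·3 = -24
  3*X*Y**2 ↦ 3·2·4·1 = 24
  -3*X*Y*Z ↦ -3·2·2·3 = -36
  3*X*Z**2 ↦ 3·2·1·9 = 54
  -2*Y**3 ↦ -2·1·8·1 = -16
  Y**2*Z ↦ 1·1·4·3 = 12
  3*Y*Z**2 ↦ 3·1·2·9 = 54
  -2*Z**3 ↦ -2·1·1·27 = -54
Sum: F(2, 2, 3) = (-8) + (-24) + (24) + (-36) + (54) + (-16) + (12) + (54) + (-54) = 6.
Reducing mod 7: 6 ≡ 6 (mod 7).
Since F(a, b, c) ≡ 6 ≠ 0 (mod 7), P does NOT lie on the curve.


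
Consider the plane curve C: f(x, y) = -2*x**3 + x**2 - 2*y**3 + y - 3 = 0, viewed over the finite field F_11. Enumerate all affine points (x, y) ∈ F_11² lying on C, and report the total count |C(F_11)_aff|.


Affine F_11-points: {(0, 6), (0, 7), (0, 9), (1, 3), (2, 3), (3, 3), (5, 2), (5, 4), (5, 5), (6, 6), (6, 7), (6, 9), (10, 0)}; count = 13.

For each of the 121 pairs (x, y) ∈ F_11², evaluate f(x, y) mod 11. Record the zeros.
  x = 0: [0↦8, 1↦7, 2↦5, 3↦1, 4↦5, 5↦5, 6↦0, 7↦0, 8↦4, 9↦0, 10↦9]  zeros at y ∈ {6, 7, 9}
  x = 1: [0↦7, 1↦6, 2↦4, 3↦0, 4↦4, 5↦4, 6↦10, 7↦10, 8↦3, 9↦10, 10↦8]  zeros at y ∈ {3}
  x = 2: [0↦7, 1↦6, 2↦4, 3↦0, 4↦4, 5↦4, 6↦10, 7↦10, 8↦3, 9↦10, 10↦8]  zeros at y ∈ {3}
  x = 3: [0↦7, 1↦6, 2↦4, 3↦0, 4↦4, 5↦4, 6↦10, 7↦10, 8↦3, 9↦10, 10↦8]  zeros at y ∈ {3}
  x = 4: [0↦6, 1↦5, 2↦3, 3↦10, 4↦3, 5↦3, 6↦9, 7↦9, 8↦2, 9↦9, 10↦7]  zeros at y ∈ ∅
  x = 5: [0↦3, 1↦2, 2↦0, 3↦7, 4↦0, 5↦0, 6↦6, 7↦6, 8↦10, 9↦6, 10↦4]  zeros at y ∈ {2, 4, 5}
  x = 6: [0↦8, 1↦7, 2↦5, 3↦1, 4↦5, 5↦5, 6↦0, 7↦0, 8↦4, 9↦0, 10↦9]  zeros at y ∈ {6, 7, 9}
  x = 7: [0↦9, 1↦8, 2↦6, 3↦2, 4↦6, 5↦6, 6↦1, 7↦1, 8↦5, 9↦1, 10↦10]  zeros at y ∈ ∅
  x = 8: [0↦5, 1↦4, 2↦2, 3↦9, 4↦2, 5↦2, 6↦8, 7↦8, 8↦1, 9↦8, 10↦6]  zeros at y ∈ ∅
  x = 9: [0↦6, 1↦5, 2↦3, 3↦10, 4↦3, 5↦3, 6↦9, 7↦9, 8↦2, 9↦9, 10↦7]  zeros at y ∈ ∅
  x = 10: [0↦0, 1↦10, 2↦8, 3↦4, 4↦8, 5↦8, 6↦3, 7↦3, 8↦7, 9↦3, 10↦1]  zeros at y ∈ {0}
Collecting zeros: affine points = {(0, 6), (0, 7), (0, 9), (1, 3), (2, 3), (3, 3), (5, 2), (5, 4), (5, 5), (6, 6), (6, 7), (6, 9), (10, 0)}.
Total count |C(F_11)_aff| = 13.


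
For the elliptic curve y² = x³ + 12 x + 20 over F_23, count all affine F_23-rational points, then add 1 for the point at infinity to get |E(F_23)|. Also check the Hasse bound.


Affine points = {(2, 11), (2, 12), (6, 3), (6, 20), (9, 11), (9, 12), (10, 6), (10, 17), (12, 11), (12, 12), (13, 2), (13, 21), (17, 10), (17, 13), (19, 0), (20, 7), (20, 16)}; affine count = 17; |E(F_23)| = 18.

Discriminant check: Δ ∝ 4a³ + 27b² = 4·12³ + 27·20² = 4·1728 + 27·400 ≡ 2 (mod 23). Nonzero ⇒ E is nonsingular.
For each x ∈ F_23, compute rhs = x³ + 12·x + 20 mod 23, then count y ∈ F_23 with y² ≡ rhs.
  x = 0: rhs = 20, matching y values: none (0 points).
  x = 1: rhs = 10, matching y values: none (0 points).
  x = 2: rhs = 6, matching y values: 11, 12 (2 points).
  x = 3: rhs = 14, matching y values: none (0 points).
  x = 4: rhs = 17, matching y values: none (0 points).
  x = 5: rhs = 21, matching y values: none (0 points).
  x = 6: rhs = 9, matching y values: 3, 20 (2 points).
  x = 7: rhs = 10, matching y values: none (0 points).
  x = 8: rhs = 7, matching y values: none (0 points).
  x = 9: rhs = 6, matching y values: 11, 12 (2 points).
  x = 10: rhs = 13, matching y values: 6, 17 (2 points).
  x = 11: rhs = 11, matching y values: none (0 points).
  x = 12: rhs = 6, matching y values: 11, 12 (2 points).
  x = 13: rhs = 4, matching y values: 2, 21 (2 points).
  x = 14: rhs = 11, matching y values: none (0 points).
  x = 15: rhs = 10, matching y values: none (0 points).
  x = 16: rhs = 7, matching y values: none (0 points).
  x = 17: rhs = 8, matching y values: 10, 13 (2 points).
  x = 18: rhs = 19, matching y values: none (0 points).
  x = 19: rhs = 0, matching y values: 0 (1 points).
  x = 20: rhs = 3, matching y values: 7, 16 (2 points).
  x = 21: rhs = 11, matching y values: none (0 points).
  x = 22: rhs = 7, matching y values: none (0 points).
Total affine count: 17.
Full point count |E(F_23)| = 17 + 1 = 18.
Hasse bound: |18 − (23+1)| = |-6| = 6 ≤ 2√23 ≈ 9.5917 ✓.


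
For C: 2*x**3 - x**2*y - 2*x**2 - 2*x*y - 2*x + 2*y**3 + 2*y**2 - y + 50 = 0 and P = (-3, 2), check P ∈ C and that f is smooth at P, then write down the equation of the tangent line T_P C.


Tangent line at P: 72*x + 28*y + 160 = 0.

Step 1: f(-3, 2) = 0, so P lies on C.
Step 2: partial derivatives
  f_x(x, y) = 6*x**2 - 2*x*y - 4*x - 2*y - 2, f_y(x, y) = -x**2 - 2*x + 6*y**2 + 4*y - 1.
  f_x(P) = 72, f_y(P) = 28 (gradient nonzero, so P is smooth).
Step 3: tangent line at P: 72·(x − -3) + 28·(y − 2) = 0.
Expanding: 72*x + 28*y + 160 = 0.


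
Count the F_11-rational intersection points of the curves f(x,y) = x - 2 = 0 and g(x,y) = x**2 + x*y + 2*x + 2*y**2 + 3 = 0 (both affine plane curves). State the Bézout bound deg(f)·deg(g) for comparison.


Common zeros: {(2, 0), (2, 10)}; count = 2; Bézout bound = 2.

deg(f) = 1, deg(g) = 2, so Bézout bound = 2.
Scan x ∈ F_11. For each x, list the y ∈ F_11 with f(x, y) ≡ 0 and those with g(x, y) ≡ 0 (mod 11); the common zeros in that column are the intersection.
  x = 0: f ≡ 0 at y ∈ ∅; g ≡ 0 at y ∈ {2, 9}; common: ∅.
  x = 1: f ≡ 0 at y ∈ ∅; g ≡ 0 at y ∈ ∅; common: ∅.
  x = 2: f ≡ 0 at y ∈ {0, 1, 2, 3, 4, 5, 6, 7, 8, 9, 10}; g ≡ 0 at y ∈ {0, 10}; common: {0, 10}.
  x = 3: f ≡ 0 at y ∈ ∅; g ≡ 0 at y ∈ ∅; common: ∅.
  x = 4: f ≡ 0 at y ∈ ∅; g ≡ 0 at y ∈ {1, 8}; common: ∅.
  x = 5: f ≡ 0 at y ∈ ∅; g ≡ 0 at y ∈ ∅; common: ∅.
  x = 6: f ≡ 0 at y ∈ ∅; g ≡ 0 at y ∈ ∅; common: ∅.
  x = 7: f ≡ 0 at y ∈ ∅; g ≡ 0 at y ∈ {0, 2}; common: ∅.
  x = 8: f ≡ 0 at y ∈ ∅; g ≡ 0 at y ∈ {8, 10}; common: ∅.
  x = 9: f ≡ 0 at y ∈ ∅; g ≡ 0 at y ∈ ∅; common: ∅.
  x = 10: f ≡ 0 at y ∈ ∅; g ≡ 0 at y ∈ ∅; common: ∅.
Collecting: common zeros = {(2, 0), (2, 10)}, so the count is 2.
Comparison with the Bézout bound: 2 ≤ 2 = deg(f)·deg(g), as expected for curves with no common component (the bound is attained).


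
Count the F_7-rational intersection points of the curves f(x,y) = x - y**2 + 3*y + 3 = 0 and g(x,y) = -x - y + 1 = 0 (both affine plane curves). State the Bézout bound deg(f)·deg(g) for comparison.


Common zeros: ∅; count = 0; Bézout bound = 2.

deg(f) = 2, deg(g) = 1, so Bézout bound = 2.
Scan x ∈ F_7. For each x, list the y ∈ F_7 with f(x, y) ≡ 0 and those with g(x, y) ≡ 0 (mod 7); the common zeros in that column are the intersection.
  x = 0: f ≡ 0 at y ∈ {5}; g ≡ 0 at y ∈ {1}; common: ∅.
  x = 1: f ≡ 0 at y ∈ {4, 6}; g ≡ 0 at y ∈ {0}; common: ∅.
  x = 2: f ≡ 0 at y ∈ {1, 2}; g ≡ 0 at y ∈ {6}; common: ∅.
  x = 3: f ≡ 0 at y ∈ ∅; g ≡ 0 at y ∈ {5}; common: ∅.
  x = 4: f ≡ 0 at y ∈ {0, 3}; g ≡ 0 at y ∈ {4}; common: ∅.
  x = 5: f ≡ 0 at y ∈ ∅; g ≡ 0 at y ∈ {3}; common: ∅.
  x = 6: f ≡ 0 at y ∈ ∅; g ≡ 0 at y ∈ {2}; common: ∅.
Collecting: common zeros = ∅, so the count is 0.
Comparison with the Bézout bound: 0 ≤ 2 = deg(f)·deg(g), as expected for curves with no common component (the affine F_7-count falls short of the bound because intersections may lie at infinity, over extension fields, or carry multiplicity).
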